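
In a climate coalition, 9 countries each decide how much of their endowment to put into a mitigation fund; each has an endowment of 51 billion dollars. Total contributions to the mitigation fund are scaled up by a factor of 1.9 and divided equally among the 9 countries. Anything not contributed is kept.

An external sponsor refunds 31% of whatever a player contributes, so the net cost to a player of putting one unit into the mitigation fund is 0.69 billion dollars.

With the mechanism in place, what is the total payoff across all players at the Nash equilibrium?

459.00 billion dollars

Even with the mechanism, each unit contributed returns only (1.9/9) / 0.69 = 0.3060 per unit of net cost, so contributing nothing is still dominant.
At the Nash equilibrium no one contributes; group total payoff = 9 × 51 = 459.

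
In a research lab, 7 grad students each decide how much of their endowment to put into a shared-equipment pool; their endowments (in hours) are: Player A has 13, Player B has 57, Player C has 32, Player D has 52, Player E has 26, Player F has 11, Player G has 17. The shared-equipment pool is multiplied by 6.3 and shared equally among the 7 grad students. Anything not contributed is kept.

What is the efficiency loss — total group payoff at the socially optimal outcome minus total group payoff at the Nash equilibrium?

1102.40 hours

The private return per contributed unit is 6.3/7 = 0.9000 < 1 for every player regardless of endowment, so the Nash equilibrium is zero contribution and the group total is Σ E_j = 13 + 57 + 32 + 52 + 26 + 11 + 17 = 208.
Each contributed unit returns 6.300 to the group, so the social optimum is full contribution by everyone: group total = 6.300 × 208 = 1310.40.
Efficiency loss = (6.300 − 1) × 208 = 1102.40.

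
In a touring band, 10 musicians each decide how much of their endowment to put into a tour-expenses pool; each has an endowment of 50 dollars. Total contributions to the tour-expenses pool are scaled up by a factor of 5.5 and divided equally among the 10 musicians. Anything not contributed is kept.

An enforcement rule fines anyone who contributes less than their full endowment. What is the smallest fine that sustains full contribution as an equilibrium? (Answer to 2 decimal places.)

22.50 dollars

Given the others contribute fully, the best deviation is to contribute 0 (any partial contribution still incurs the fine and gives up units whose private return 0.5500 is below 1).
Deviating from 50 to 0 saves 50 dollars but forfeits the deviator's share of the drop in the tour-expenses pool: 5.5/10 × 50 = 27.50.
So the deviation gain is 50 − 27.50 = 22.50, and the fine must be at least 22.50 dollars to wipe it out.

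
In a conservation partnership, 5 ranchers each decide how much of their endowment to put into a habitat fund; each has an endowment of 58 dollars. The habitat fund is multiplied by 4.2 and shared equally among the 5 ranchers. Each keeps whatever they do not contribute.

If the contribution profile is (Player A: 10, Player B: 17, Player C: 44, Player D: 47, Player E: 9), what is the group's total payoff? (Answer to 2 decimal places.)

696.40 dollars

Total contributed: 10 + 17 + 44 + 47 + 9 = 127; total kept: 5 × 58 − 127 = 163.
The habitat fund pays out 4.2 × 127 = 533.40 in aggregate.
Group total = 163 + 533.40 = 696.40.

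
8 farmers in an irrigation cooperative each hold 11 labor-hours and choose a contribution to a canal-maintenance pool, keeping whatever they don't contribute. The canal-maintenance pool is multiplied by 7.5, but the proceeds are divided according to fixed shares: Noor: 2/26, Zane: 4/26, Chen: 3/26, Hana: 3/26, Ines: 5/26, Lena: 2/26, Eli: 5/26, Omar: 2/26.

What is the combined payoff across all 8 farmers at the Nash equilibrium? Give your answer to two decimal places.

302.50 labor-hours

Each unit j contributes comes back to j as 7.5 × (j's share), so j prefers to contribute only if that share exceeds 1/7.5 = 0.1333; otherwise keeping the unit dominates.
The shares above 0.1333 belong to Zane, Ines and Eli, contributing 11 each; the remaining 5 contribute 0. Total contributed: 33.
The canal-maintenance pool pays out 7.5 × 33 = 247.50 in total (split across the unequal shares, but the aggregate is all that matters for the group sum).
The 5 free-riders keep 11 each, adding 55. Group total = 55 + 247.50 = 302.50.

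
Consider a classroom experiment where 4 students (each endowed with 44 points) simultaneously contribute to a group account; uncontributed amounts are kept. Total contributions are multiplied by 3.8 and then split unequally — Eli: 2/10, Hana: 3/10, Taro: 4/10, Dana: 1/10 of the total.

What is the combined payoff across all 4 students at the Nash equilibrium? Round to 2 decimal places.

422.40 points

A player with share s gets back 3.8·s per unit contributed, so full contribution is dominant for anyone with s > 1/3.8 = 0.2632 and zero contribution is dominant for anyone below.
Hana and Taro clear that bar, contributing 44 each; the remaining 2 contribute 0. Total contributed: 88.
The group account pays out 3.8 × 88 = 334.40 in total (split across the unequal shares, but the aggregate is all that matters for the group sum).
The 2 free-riders keep 44 each, adding 88. Group total = 88 + 334.40 = 422.40.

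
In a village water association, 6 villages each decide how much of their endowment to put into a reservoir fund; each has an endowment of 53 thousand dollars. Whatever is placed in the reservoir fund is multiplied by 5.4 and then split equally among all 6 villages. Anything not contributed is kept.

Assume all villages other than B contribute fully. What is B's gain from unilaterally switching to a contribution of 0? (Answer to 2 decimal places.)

Switching from a contribution of 53 to 0 lets B keep an extra 53 thousand dollars, but lowers the reservoir fund by 53, which costs B their own share of that drop: 5.4/6 × 53 = 47.70.
Net gain = 53 − 47.70 = 5.30. The private return per contributed unit (0.9000) is below 1, so free-riding is indeed the best response regardless of what the others do.

5.30 thousand dollars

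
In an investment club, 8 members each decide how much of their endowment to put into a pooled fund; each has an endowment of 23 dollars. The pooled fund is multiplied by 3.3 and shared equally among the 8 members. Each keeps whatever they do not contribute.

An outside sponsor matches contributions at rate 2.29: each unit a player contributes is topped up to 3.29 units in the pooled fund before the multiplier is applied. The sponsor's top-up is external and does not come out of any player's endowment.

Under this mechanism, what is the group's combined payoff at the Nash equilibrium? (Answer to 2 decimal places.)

1997.69 dollars

Under the mechanism each unit contributed yields 3.3 × 3.29 / 8 = 1.3571 back to its contributor per unit of net cost, which exceeds 1, making full contribution the dominant choice for everyone.
At the Nash equilibrium everyone contributes 23. Group total payoff = 3.3 × 3.29 × 184 = 1997.69.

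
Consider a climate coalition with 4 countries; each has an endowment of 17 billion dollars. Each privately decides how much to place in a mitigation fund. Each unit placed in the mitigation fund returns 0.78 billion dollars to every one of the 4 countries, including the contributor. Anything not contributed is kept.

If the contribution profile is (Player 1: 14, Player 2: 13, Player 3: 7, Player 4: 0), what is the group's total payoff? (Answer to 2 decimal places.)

Total contributed: 14 + 13 + 7 + 0 = 34; total kept: 4 × 17 − 34 = 34.
The mitigation fund pays out 0.78 × 4 × 34 = 106.08 in aggregate.
Group total = 34 + 106.08 = 140.08.

140.08 billion dollars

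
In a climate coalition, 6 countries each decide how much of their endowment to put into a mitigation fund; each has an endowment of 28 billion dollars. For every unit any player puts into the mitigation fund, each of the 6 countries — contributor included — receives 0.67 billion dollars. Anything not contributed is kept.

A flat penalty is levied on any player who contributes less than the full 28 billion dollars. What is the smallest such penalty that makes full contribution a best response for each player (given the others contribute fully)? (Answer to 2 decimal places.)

9.24 billion dollars

Given the others contribute fully, the best deviation is to contribute 0 (any partial contribution still incurs the fine and gives up units whose private return 0.67 is below 1).
Deviating from 28 to 0 saves 28 billion dollars but forfeits the deviator's share of the drop in the mitigation fund: 0.67 × 28 = 18.76.
So the deviation gain is 28 − 18.76 = 9.24, and the fine must be at least 9.24 billion dollars to wipe it out.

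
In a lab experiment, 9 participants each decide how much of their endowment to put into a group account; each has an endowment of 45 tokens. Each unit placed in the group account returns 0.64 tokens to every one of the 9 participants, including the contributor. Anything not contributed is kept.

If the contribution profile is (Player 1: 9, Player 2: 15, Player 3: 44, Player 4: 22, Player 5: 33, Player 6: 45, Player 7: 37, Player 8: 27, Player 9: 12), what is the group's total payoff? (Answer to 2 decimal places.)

Total contributed: 9 + 15 + 44 + 22 + 33 + 45 + 37 + 27 + 12 = 244; total kept: 9 × 45 − 244 = 161.
The group account pays out 0.64 × 9 × 244 = 1405.44 in aggregate.
Group total = 161 + 1405.44 = 1566.44.

1566.44 tokens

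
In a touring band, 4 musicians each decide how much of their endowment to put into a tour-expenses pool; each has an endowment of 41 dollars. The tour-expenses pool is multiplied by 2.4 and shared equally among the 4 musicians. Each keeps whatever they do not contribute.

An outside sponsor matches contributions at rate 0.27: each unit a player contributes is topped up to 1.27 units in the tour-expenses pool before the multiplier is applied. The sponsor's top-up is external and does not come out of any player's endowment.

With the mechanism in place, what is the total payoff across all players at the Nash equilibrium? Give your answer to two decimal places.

164.00 dollars

With the mechanism, a contributed unit returns 2.4 × 1.27 / 4 = 0.7620 per unit of net cost — still below 1 — so contributing 0 remains dominant for every player.
Everyone keeps their endowment and the group total is 4 × 41 = 164.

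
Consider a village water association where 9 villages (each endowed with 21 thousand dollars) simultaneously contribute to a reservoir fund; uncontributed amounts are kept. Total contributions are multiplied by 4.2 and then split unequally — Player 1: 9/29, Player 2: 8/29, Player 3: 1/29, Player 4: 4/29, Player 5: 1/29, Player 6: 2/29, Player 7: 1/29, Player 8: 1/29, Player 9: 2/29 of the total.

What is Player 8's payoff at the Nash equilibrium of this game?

27.08 thousand dollars

A player with share s gets back 4.2·s per unit contributed, so full contribution is dominant for anyone with s > 1/4.2 = 0.2381 and zero contribution is dominant for anyone below.
Player 1 and Player 2 are above the threshold, contributing 21 each; the remaining 7 contribute 0. Total contributed: 42.
Player 8 keeps 21 and receives 4.2 × 42 × 1/29 = 6.08 from the reservoir fund, for a payoff of 27.08.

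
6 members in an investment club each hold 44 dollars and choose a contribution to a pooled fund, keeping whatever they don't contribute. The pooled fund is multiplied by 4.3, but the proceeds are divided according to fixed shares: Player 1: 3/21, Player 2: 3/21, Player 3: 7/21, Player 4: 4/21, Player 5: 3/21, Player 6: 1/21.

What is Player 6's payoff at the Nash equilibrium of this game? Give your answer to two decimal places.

53.01 dollars

Player j's private return per contributed unit is 4.3 × (j's share). Contributing is weakly dominant for j when that share is at least 1/4.3 = 0.2326, and contributing 0 is dominant otherwise.
The only share above 0.2326 is Player 3's 7/21, contributing 44; the remaining 5 contribute 0. Total contributed: 44.
Player 6 keeps 44 and receives 4.3 × 44 × 1/21 = 9.01 from the pooled fund, for a payoff of 53.01.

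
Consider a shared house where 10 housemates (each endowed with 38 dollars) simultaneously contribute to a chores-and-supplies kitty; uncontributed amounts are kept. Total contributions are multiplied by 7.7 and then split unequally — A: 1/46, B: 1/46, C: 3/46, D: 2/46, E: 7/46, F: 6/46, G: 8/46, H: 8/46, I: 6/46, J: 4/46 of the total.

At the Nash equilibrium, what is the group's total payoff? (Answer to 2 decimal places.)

Player j's private return per contributed unit is 7.7 × (j's share). Contributing is weakly dominant for j when that share is at least 1/7.7 = 0.1299, and contributing 0 is dominant otherwise.
E, F, G, H and I are above the threshold, contributing 38 each; the remaining 5 contribute 0. Total contributed: 190.
The chores-and-supplies kitty pays out 7.7 × 190 = 1463.00 in total (split across the unequal shares, but the aggregate is all that matters for the group sum).
The 5 free-riders keep 38 each, adding 190. Group total = 190 + 1463.00 = 1653.00.

1653.00 dollars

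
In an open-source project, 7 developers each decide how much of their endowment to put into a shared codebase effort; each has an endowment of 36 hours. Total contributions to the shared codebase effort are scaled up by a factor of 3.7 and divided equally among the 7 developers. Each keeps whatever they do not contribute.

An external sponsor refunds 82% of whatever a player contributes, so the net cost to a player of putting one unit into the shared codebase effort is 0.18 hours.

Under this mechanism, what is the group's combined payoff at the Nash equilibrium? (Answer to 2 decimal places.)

1139.04 hours

The effective private return per unit is now (3.7/7) / 0.18 = 2.9365 > 1, so every player's dominant strategy flips to full contribution.
At the Nash equilibrium everyone contributes 36. Group total payoff = 7 × (36 × 0.82 + 3.7 × 36) = 1139.04.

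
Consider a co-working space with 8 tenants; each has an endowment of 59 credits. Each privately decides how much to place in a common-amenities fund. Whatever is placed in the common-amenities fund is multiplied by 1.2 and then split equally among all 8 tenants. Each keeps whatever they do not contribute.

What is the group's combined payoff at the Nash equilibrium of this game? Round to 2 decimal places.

Each contributed unit returns 1.2/8 = 0.1500 to its contributor — below 1 — so contributing 0 is dominant for every player. At the Nash equilibrium everyone keeps their 59, and the group total is 8 × 59 = 472.

472.00 credits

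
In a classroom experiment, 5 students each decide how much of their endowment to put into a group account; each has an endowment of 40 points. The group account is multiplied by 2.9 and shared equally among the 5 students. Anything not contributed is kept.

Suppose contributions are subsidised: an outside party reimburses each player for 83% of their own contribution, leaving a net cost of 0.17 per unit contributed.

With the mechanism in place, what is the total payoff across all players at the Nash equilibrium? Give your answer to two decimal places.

The effective private return per unit is now (2.9/5) / 0.17 = 3.4118 > 1, so every player's dominant strategy flips to full contribution.
At the Nash equilibrium everyone contributes 40. Group total payoff = 5 × (40 × 0.83 + 2.9 × 40) = 746.00.

746.00 points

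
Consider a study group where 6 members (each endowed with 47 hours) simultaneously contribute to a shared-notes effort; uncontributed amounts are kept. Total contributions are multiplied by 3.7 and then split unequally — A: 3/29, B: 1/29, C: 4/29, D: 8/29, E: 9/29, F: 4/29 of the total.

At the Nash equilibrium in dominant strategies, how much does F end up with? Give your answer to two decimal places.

Each unit j contributes comes back to j as 3.7 × (j's share), so j prefers to contribute only if that share exceeds 1/3.7 = 0.2703; otherwise keeping the unit dominates.
D and E clear that bar, contributing 47 each; the remaining 4 contribute 0. Total contributed: 94.
F keeps 47 and receives 3.7 × 94 × 4/29 = 47.97 from the shared-notes effort, for a payoff of 94.97.

94.97 hours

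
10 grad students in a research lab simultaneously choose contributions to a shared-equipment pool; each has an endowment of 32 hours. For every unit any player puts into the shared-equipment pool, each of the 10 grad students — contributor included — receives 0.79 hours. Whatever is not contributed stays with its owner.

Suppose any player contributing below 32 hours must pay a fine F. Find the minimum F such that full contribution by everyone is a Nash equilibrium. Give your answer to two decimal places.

6.72 hours

Given the others contribute fully, the best deviation is to contribute 0 (any partial contribution still incurs the fine and gives up units whose private return 0.79 is below 1).
Deviating from 32 to 0 saves 32 hours but forfeits the deviator's share of the drop in the shared-equipment pool: 0.79 × 32 = 25.28.
So the deviation gain is 32 − 25.28 = 6.72, and the fine must be at least 6.72 hours to wipe it out.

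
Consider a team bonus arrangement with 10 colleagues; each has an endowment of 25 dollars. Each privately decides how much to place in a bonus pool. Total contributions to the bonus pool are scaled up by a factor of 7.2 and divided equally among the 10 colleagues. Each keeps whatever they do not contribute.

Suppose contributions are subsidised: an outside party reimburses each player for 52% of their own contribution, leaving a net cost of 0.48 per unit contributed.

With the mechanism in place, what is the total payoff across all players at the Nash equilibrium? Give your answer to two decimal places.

With the mechanism, a contributed unit returns (7.2/10) / 0.48 = 1.5000 per unit of net cost to the contributor — now above 1 — so contributing fully is weakly dominant for every player.
So the Nash equilibrium is full contribution by all 10; the group earns 10 × (25 × 0.52 + 7.2 × 25) = 1930.00.

1930.00 dollars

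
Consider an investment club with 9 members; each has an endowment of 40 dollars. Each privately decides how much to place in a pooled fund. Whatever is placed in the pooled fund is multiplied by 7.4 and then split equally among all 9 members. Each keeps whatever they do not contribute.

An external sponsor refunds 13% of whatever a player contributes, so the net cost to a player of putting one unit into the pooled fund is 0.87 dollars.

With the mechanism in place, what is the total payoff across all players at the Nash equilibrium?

360.00 dollars

The effective private return is (7.4/9) / 0.87 = 0.9451, which is still under 1, so the mechanism doesn't change anyone's dominant strategy: zero contribution.
At the Nash equilibrium no one contributes; group total payoff = 9 × 40 = 360.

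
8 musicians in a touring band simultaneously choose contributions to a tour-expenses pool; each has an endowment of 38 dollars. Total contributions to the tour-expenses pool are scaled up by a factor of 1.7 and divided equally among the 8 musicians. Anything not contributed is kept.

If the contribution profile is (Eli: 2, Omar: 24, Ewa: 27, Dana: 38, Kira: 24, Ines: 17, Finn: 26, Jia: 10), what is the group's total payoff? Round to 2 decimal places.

Total contributed: 2 + 24 + 27 + 38 + 24 + 17 + 26 + 10 = 168; total kept: 8 × 38 − 168 = 136.
The tour-expenses pool pays out 1.7 × 168 = 285.60 in aggregate.
Group total = 136 + 285.60 = 421.60.

421.60 dollars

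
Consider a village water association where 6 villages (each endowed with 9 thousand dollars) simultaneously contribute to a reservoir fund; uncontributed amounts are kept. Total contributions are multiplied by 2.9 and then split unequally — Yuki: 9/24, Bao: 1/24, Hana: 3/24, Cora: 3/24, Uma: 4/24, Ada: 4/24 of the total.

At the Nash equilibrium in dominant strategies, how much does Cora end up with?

A player with share s gets back 2.9·s per unit contributed, so full contribution is dominant for anyone with s > 1/2.9 = 0.3448 and zero contribution is dominant for anyone below.
Only Yuki (9/24) clears that bar, contributing 9; the remaining 5 contribute 0. Total contributed: 9.
Cora keeps 9 and receives 2.9 × 9 × 3/24 = 3.26 from the reservoir fund, for a payoff of 12.26.

12.26 thousand dollars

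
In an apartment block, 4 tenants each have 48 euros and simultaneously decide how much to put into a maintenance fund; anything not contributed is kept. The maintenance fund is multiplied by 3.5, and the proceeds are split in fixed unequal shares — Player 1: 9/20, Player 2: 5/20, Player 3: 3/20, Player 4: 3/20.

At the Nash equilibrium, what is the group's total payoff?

For player j, contributing a unit is worthwhile iff 3.5 × (j's share) ≥ 1, i.e. iff j's share is at least 0.2857.
Only Player 1 (9/20) clears that bar, contributing 48; the remaining 3 contribute 0. Total contributed: 48.
The maintenance fund pays out 3.5 × 48 = 168.00 in total (split across the unequal shares, but the aggregate is all that matters for the group sum).
The 3 free-riders keep 48 each, adding 144. Group total = 144 + 168.00 = 312.00.

312.00 euros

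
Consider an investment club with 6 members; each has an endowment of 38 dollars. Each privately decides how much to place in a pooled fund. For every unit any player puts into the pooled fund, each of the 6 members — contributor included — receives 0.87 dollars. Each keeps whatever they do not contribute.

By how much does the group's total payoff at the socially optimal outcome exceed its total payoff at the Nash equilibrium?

962.16 dollars

The private return per contributed unit is 0.87 < 1, so contributing 0 is dominant for every player. At the Nash equilibrium everyone keeps their 38, and the group total is 6 × 38 = 228.
Each contributed unit returns 5.220 to the group as a whole (0.87 to each of 6 players), which exceeds 1, so the social optimum is full contribution: group total = 5.220 × 228 = 1190.16.
Efficiency loss = 1190.16 − 228 = 962.16.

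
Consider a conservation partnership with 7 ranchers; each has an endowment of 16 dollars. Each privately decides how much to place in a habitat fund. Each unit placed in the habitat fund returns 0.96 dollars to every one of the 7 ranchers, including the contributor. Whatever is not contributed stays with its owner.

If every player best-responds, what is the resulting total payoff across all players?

112.00 dollars

The private return per contributed unit is 0.96 < 1, so contributing 0 is dominant for every player. At the Nash equilibrium everyone keeps their 16, and the group total is 7 × 16 = 112.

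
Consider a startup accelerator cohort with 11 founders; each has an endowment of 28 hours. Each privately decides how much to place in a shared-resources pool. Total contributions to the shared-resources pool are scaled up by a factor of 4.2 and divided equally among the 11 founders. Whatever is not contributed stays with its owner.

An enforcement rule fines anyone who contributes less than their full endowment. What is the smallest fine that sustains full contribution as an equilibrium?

17.31 hours

Given the others contribute fully, the best deviation is to contribute 0 (any partial contribution still incurs the fine and gives up units whose private return 0.3818 is below 1).
Deviating from 28 to 0 saves 28 hours but forfeits the deviator's share of the drop in the shared-resources pool: 4.2/11 × 28 = 10.69.
So the deviation gain is 28 − 10.69 = 17.31, and the fine must be at least 17.31 hours to wipe it out.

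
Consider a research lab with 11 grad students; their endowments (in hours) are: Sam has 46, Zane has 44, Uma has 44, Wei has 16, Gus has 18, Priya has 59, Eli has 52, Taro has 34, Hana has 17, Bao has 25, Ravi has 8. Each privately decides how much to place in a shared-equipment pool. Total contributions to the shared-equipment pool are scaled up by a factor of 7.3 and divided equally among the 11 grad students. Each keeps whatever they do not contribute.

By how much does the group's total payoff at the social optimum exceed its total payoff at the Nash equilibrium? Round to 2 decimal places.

The private return per contributed unit is 7.3/11 = 0.6636 < 1 for every player regardless of endowment, so the Nash equilibrium is zero contribution and the group total is Σ E_j = 46 + 44 + 44 + 16 + 18 + 59 + 52 + 34 + 17 + 25 + 8 = 363.
Each contributed unit returns 7.300 to the group, so the social optimum is full contribution by everyone: group total = 7.300 × 363 = 2649.90.
Efficiency loss = (7.300 − 1) × 363 = 2286.90.

2286.90 hours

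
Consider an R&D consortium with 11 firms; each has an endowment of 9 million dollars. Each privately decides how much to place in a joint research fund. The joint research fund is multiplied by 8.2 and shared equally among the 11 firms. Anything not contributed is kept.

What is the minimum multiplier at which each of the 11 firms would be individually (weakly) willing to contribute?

11

A contributed unit returns (multiplier)/11 to its contributor.
This reaches 1 exactly when the multiplier is 11.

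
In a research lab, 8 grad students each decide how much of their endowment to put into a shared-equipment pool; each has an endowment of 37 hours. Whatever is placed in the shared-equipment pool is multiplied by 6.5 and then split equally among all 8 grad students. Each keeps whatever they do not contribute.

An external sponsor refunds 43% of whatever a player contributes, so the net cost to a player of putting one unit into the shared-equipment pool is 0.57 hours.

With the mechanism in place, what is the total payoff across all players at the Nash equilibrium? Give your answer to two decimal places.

With the mechanism, a contributed unit returns (6.5/8) / 0.57 = 1.4254 per unit of net cost to the contributor — now above 1 — so contributing fully is weakly dominant for every player.
So the Nash equilibrium is full contribution by all 8; the group earns 8 × (37 × 0.43 + 6.5 × 37) = 2051.28.

2051.28 hours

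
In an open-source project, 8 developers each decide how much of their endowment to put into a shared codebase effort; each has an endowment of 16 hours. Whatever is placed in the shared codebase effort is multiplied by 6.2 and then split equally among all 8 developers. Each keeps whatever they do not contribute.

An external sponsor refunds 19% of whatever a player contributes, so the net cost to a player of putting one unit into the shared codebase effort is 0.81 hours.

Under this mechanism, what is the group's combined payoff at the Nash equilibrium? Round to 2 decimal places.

Even with the mechanism, each unit contributed returns only (6.2/8) / 0.81 = 0.9568 per unit of net cost, so contributing nothing is still dominant.
At the Nash equilibrium no one contributes; group total payoff = 8 × 16 = 128.

128.00 hours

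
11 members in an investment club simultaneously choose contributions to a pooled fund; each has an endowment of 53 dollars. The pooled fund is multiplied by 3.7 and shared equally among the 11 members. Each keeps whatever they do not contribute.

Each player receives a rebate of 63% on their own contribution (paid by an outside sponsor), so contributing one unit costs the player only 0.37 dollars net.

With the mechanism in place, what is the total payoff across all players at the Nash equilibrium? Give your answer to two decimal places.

Even with the mechanism, each unit contributed returns only (3.7/11) / 0.37 = 0.9091 per unit of net cost, so contributing nothing is still dominant.
At the Nash equilibrium no one contributes; group total payoff = 11 × 53 = 583.

583.00 dollars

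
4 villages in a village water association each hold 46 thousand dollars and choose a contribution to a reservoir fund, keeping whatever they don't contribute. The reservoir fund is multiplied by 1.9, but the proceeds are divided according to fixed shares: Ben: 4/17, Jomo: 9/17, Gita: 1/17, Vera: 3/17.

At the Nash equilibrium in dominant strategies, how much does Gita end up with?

51.14 thousand dollars

Player j's private return per contributed unit is 1.9 × (j's share). Contributing is weakly dominant for j when that share is at least 1/1.9 = 0.5263, and contributing 0 is dominant otherwise.
Jomo alone (share 9/17) is above the threshold, contributing 46; the remaining 3 contribute 0. Total contributed: 46.
Gita keeps 46 and receives 1.9 × 46 × 1/17 = 5.14 from the reservoir fund, for a payoff of 51.14.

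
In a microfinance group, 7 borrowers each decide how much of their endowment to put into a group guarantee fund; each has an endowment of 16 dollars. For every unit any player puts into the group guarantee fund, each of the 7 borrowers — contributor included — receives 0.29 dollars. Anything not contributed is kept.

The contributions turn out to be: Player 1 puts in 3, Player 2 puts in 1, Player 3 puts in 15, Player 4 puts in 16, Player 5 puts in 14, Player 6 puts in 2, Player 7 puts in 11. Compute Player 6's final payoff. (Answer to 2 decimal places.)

Total contributed: 3 + 1 + 15 + 16 + 14 + 2 + 11 = 62.
Each receives 0.29 × 62 = 17.98 from the group guarantee fund.
Player 6 keeps 16 − 2 = 14, so Player 6's payoff is 14 + 17.98 = 31.98.

31.98 dollars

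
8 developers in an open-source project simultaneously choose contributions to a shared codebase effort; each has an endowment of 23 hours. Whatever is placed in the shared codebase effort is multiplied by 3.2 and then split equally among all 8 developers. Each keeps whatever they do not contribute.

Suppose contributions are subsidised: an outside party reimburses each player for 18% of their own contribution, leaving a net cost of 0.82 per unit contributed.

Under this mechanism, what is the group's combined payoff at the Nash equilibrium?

184.00 hours

Even with the mechanism, each unit contributed returns only (3.2/8) / 0.82 = 0.4878 per unit of net cost, so contributing nothing is still dominant.
At the Nash equilibrium no one contributes; group total payoff = 8 × 23 = 184.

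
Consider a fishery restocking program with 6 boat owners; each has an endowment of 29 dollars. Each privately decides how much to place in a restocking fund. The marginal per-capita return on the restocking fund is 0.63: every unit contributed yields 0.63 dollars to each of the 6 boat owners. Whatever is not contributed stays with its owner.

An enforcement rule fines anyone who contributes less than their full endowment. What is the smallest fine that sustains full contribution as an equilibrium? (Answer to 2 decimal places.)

10.73 dollars

Given the others contribute fully, the best deviation is to contribute 0 (any partial contribution still incurs the fine and gives up units whose private return 0.63 is below 1).
Deviating from 29 to 0 saves 29 dollars but forfeits the deviator's share of the drop in the restocking fund: 0.63 × 29 = 18.27.
So the deviation gain is 29 − 18.27 = 10.73, and the fine must be at least 10.73 dollars to wipe it out.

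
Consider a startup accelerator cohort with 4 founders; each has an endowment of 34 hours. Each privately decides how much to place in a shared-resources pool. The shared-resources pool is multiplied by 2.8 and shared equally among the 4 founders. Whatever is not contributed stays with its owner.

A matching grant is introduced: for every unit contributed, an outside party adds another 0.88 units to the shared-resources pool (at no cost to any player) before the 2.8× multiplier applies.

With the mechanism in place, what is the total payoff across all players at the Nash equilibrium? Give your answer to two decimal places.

With the mechanism, a contributed unit returns 2.8 × 1.88 / 4 = 1.3160 per unit of net cost to the contributor — now above 1 — so contributing fully is weakly dominant for every player.
So the Nash equilibrium is full contribution by all 4; the group earns 2.8 × 1.88 × 136 = 715.90.

715.90 hours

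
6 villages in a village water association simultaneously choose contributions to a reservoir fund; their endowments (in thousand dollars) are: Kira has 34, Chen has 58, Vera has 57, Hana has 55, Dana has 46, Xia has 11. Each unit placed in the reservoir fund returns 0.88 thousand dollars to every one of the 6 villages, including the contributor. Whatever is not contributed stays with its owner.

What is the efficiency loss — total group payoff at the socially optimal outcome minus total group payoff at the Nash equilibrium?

The private return per contributed unit is 0.88 < 1 for everyone, so the Nash equilibrium is zero contribution and the group total is Σ E_j = 34 + 58 + 57 + 55 + 46 + 11 = 261.
Each contributed unit returns 5.280 to the group, so the social optimum is full contribution by everyone: group total = 5.280 × 261 = 1378.08.
Efficiency loss = (5.280 − 1) × 261 = 1117.08.

1117.08 thousand dollars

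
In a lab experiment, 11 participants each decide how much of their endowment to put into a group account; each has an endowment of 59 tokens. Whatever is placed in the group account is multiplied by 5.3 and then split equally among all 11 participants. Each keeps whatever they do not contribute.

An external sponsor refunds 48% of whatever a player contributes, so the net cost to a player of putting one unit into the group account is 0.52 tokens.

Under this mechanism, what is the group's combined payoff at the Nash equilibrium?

With the mechanism, a contributed unit returns (5.3/11) / 0.52 = 0.9266 per unit of net cost — still below 1 — so contributing 0 remains dominant for every player.
At the Nash equilibrium no one contributes; group total payoff = 11 × 59 = 649.

649.00 tokens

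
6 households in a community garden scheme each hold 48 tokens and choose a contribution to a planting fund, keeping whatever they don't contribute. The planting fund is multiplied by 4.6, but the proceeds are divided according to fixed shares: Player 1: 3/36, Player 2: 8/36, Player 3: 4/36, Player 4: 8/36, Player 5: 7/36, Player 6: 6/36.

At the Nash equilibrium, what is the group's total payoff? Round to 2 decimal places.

Player j's private return per contributed unit is 4.6 × (j's share). Contributing is weakly dominant for j when that share is at least 1/4.6 = 0.2174, and contributing 0 is dominant otherwise.
Player 2 and Player 4 clear that bar, contributing 48 each; the remaining 4 contribute 0. Total contributed: 96.
The planting fund pays out 4.6 × 96 = 441.60 in total (split across the unequal shares, but the aggregate is all that matters for the group sum).
The 4 free-riders keep 48 each, adding 192. Group total = 192 + 441.60 = 633.60.

633.60 tokens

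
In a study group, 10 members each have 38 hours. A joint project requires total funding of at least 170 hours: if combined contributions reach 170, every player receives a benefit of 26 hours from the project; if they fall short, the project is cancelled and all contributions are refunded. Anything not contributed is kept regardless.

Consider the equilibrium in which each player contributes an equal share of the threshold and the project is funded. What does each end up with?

47 hours

Equal share of the threshold: 170/10 = 17.
At this profile no one gains by cutting their contribution: any cut drops the total below 170, the project is cancelled, contributions are refunded, and the deviator ends with 38, which is less than 38 − 17 + 26 = 47. Contributing more than 17 just wastes the excess. So contributing exactly 17 is a best response.
Each player's payoff: 38 − 17 + 26 = 47.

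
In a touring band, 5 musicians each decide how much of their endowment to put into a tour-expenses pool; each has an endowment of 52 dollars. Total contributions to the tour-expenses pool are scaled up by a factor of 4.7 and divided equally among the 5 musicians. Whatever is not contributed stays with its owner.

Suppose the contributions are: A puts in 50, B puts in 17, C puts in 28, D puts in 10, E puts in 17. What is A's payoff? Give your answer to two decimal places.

116.68 dollars

Total contributed: 50 + 17 + 28 + 10 + 17 = 122.
Each receives 4.7 × 122 / 5 = 114.68 from the tour-expenses pool.
A keeps 52 − 50 = 2, so A's payoff is 2 + 114.68 = 116.68.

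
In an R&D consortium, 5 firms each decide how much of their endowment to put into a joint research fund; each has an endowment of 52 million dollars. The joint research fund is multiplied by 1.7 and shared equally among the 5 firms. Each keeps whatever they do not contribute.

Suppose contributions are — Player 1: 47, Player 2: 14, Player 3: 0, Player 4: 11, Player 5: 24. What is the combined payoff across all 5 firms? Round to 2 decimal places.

Total contributed: 47 + 14 + 0 + 11 + 24 = 96; total kept: 5 × 52 − 96 = 164.
The joint research fund pays out 1.7 × 96 = 163.20 in aggregate.
Group total = 164 + 163.20 = 327.20.

327.20 million dollars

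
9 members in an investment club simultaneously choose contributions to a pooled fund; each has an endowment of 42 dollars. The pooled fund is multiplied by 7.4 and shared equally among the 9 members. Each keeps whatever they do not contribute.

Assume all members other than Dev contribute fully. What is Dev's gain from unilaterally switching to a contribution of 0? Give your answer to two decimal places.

Switching from a contribution of 42 to 0 lets Dev keep an extra 42 dollars, but lowers the pooled fund by 42, which costs Dev their own share of that drop: 7.4/9 × 42 = 34.53.
Net gain = 42 − 34.53 = 7.47. The private return per contributed unit (0.8222) is below 1, so free-riding is indeed the best response regardless of what the others do.

7.47 dollars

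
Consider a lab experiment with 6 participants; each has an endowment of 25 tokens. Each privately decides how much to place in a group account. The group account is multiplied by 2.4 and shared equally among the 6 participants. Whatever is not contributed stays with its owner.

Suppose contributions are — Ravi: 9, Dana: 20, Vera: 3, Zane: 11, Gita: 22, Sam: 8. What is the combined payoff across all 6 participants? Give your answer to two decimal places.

252.20 tokens

Total contributed: 9 + 20 + 3 + 11 + 22 + 8 = 73; total kept: 6 × 25 − 73 = 77.
The group account pays out 2.4 × 73 = 175.20 in aggregate.
Group total = 77 + 175.20 = 252.20.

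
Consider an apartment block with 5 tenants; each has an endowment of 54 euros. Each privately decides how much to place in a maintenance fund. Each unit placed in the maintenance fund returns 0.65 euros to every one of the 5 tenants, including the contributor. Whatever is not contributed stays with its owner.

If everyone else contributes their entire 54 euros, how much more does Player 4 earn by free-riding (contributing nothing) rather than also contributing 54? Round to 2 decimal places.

18.90 euros

Switching from a contribution of 54 to 0 lets Player 4 keep an extra 54 euros, but lowers the maintenance fund by 54, which costs Player 4 their own share of that drop: 0.65 × 54 = 35.10.
Net gain = 54 − 35.10 = 18.90. The private return per contributed unit (0.65) is below 1, so free-riding is indeed the best response regardless of what the others do.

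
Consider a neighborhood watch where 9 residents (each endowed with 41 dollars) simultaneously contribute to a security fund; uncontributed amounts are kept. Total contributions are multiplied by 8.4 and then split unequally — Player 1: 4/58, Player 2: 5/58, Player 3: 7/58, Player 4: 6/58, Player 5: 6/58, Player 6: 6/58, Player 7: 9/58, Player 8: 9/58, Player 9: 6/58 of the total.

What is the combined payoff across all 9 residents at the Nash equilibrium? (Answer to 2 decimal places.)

Player j's private return per contributed unit is 8.4 × (j's share). Contributing is weakly dominant for j when that share is at least 1/8.4 = 0.1190, and contributing 0 is dominant otherwise.
The shares above 0.1190 belong to Player 3, Player 7 and Player 8, contributing 41 each; the remaining 6 contribute 0. Total contributed: 123.
The security fund pays out 8.4 × 123 = 1033.20 in total (split across the unequal shares, but the aggregate is all that matters for the group sum).
The 6 free-riders keep 41 each, adding 246. Group total = 246 + 1033.20 = 1279.20.

1279.20 dollars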